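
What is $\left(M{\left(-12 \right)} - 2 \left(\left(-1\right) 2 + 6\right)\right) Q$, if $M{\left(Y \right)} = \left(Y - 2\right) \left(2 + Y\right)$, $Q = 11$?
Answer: $1452$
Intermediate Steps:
$M{\left(Y \right)} = \left(-2 + Y\right) \left(2 + Y\right)$
$\left(M{\left(-12 \right)} - 2 \left(\left(-1\right) 2 + 6\right)\right) Q = \left(\left(-4 + \left(-12\right)^{2}\right) - 2 \left(\left(-1\right) 2 + 6\right)\right) 11 = \left(\left(-4 + 144\right) - 2 \left(-2 + 6\right)\right) 11 = \left(140 - 8\right) 11 = 132 \cdot 11 = 1452$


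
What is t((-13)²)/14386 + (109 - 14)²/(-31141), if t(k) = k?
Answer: -6556359/23578654 ≈ -0.27806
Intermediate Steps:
t((-13)²)/14386 + (109 - 14)²/(-31141) = (-13)²/14386 + (109 - 14)²/(-31141) = 169*(1/14386) + 95²*(-1/31141) = 169/14386 + 9025*(-1/31141) = 169/14386 - 475/1639 = -6556359/23578654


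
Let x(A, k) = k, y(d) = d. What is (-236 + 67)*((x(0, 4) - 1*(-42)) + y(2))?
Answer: -8112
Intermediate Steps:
(-236 + 67)*((x(0, 4) - 1*(-42)) + y(2)) = (-236 + 67)*((4 - 1*(-42)) + 2) = -169*((4 + 42) + 2) = -169*(46 + 2) = -169*48 = -8112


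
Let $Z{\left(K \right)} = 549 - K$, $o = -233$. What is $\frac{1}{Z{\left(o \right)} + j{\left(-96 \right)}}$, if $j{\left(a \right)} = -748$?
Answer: $\frac{1}{34} \approx 0.029412$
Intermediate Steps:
$\frac{1}{Z{\left(o \right)} + j{\left(-96 \right)}} = \frac{1}{\left(549 - -233\right) - 748} = \frac{1}{\left(549 + 233\right) - 748} = \frac{1}{782 - 748} = \frac{1}{34}$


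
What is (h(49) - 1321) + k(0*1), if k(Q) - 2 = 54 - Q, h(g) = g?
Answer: -1216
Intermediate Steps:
k(Q) = 56 - Q (k(Q) = 2 + (54 - Q) = 56 - Q)
(h(49) - 1321) + k(0*1) = (49 - 1321) + (56 - 0) = -1272 + (56 - 1*0) = -1272 + (56 + 0) = -1272 + 56 = -1216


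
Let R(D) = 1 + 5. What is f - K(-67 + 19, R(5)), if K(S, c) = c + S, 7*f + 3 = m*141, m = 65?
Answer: 9456/7 ≈ 1350.9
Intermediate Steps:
R(D) = 6
f = 9162/7 (f = -3/7 + (65*141)/7 = -3/7 + (⅐)*9165 = -3/7 + 9165/7 = 9162/7 ≈ 1308.9)
K(S, c) = S + c
f - K(-67 + 19, R(5)) = 9162/7 - ((-67 + 19) + 6) = 9162/7 - (-48 + 6) = 9162/7 - 1*(-42) = 9162/7 + 42 = 9456/7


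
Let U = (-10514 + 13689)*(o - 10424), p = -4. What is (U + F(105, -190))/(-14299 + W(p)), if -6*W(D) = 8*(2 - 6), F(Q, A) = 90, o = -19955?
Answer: 289359705/42881 ≈ 6748.0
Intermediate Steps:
U = -96453325 (U = (-10514 + 13689)*(-19955 - 10424) = 3175*(-30379) = -96453325)
W(D) = 16/3 (W(D) = -4*(2 - 6)/3 = -4*(-4)/3 = -⅙*(-32) = 16/3)
(U + F(105, -190))/(-14299 + W(p)) = (-96453325 + 90)/(-14299 + 16/3) = -96453235/(-42881/3) = -96453235*(-3/42881) = 289359705/42881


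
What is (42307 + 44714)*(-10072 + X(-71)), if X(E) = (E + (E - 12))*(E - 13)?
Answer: 249228144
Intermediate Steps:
X(E) = (-13 + E)*(-12 + 2*E) (X(E) = (E + (-12 + E))*(-13 + E) = (-12 + 2*E)*(-13 + E) = (-13 + E)*(-12 + 2*E))
(42307 + 44714)*(-10072 + X(-71)) = (42307 + 44714)*(-10072 + (156 - 38*(-71) + 2*(-71)²)) = 87021*(-10072 + (156 + 2698 + 2*5041)) = 87021*(-10072 + (156 + 2698 + 10082)) = 87021*(-10072 + 12936) = 87021*2864 = 249228144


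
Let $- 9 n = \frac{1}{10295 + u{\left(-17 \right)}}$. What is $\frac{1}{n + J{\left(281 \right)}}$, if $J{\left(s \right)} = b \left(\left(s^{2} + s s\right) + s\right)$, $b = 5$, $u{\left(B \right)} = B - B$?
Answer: $\frac{92655}{73291494824} \approx 1.2642 \cdot 10^{-6}$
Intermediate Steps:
$u{\left(B \right)} = 0$
$n = - \frac{1}{92655}$ ($n = - \frac{1}{9 \left(10295 + 0\right)} = - \frac{1}{9 \cdot 10295} = \left(- \frac{1}{9}\right) \frac{1}{10295} = - \frac{1}{92655} \approx -1.0793 \cdot 10^{-5}$)
$J{\left(s \right)} = 5 s + 10 s^{2}$ ($J{\left(s \right)} = 5 \left(\left(s^{2} + s s\right) + s\right) = 5 \left(\left(s^{2} + s^{2}\right) + s\right) = 5 \left(2 s^{2} + s\right) = 5 \left(s + 2 s^{2}\right) = 5 s + 10 s^{2}$)
$\frac{1}{n + J{\left(281 \right)}} = \frac{1}{- \frac{1}{92655} + 5 \cdot 281 \left(1 + 2 \cdot 281\right)} = \frac{1}{- \frac{1}{92655} + 5 \cdot 281 \left(1 + 562\right)} = \frac{1}{- \frac{1}{92655} + 5 \cdot 281 \cdot 563} = \frac{1}{- \frac{1}{92655} + 791015} = \frac{1}{\frac{73291494824}{92655}} = \frac{92655}{73291494824}$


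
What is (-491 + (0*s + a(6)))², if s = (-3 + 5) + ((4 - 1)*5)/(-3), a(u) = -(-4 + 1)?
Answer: 238144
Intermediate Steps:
a(u) = 3 (a(u) = -1*(-3) = 3)
s = -3 (s = 2 + (3*5)*(-⅓) = 2 + 15*(-⅓) = 2 - 5 = -3)
(-491 + (0*s + a(6)))² = (-491 + (0*(-3) + 3))² = (-491 + (0 + 3))² = (-491 + 3)² = (-488)² = 238144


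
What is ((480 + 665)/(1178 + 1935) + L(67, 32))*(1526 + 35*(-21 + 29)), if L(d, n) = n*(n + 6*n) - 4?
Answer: 40278634662/3113 ≈ 1.2939e+7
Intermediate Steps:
L(d, n) = -4 + 7*n**2 (L(d, n) = n*(7*n) - 4 = 7*n**2 - 4 = -4 + 7*n**2)
((480 + 665)/(1178 + 1935) + L(67, 32))*(1526 + 35*(-21 + 29)) = ((480 + 665)/(1178 + 1935) + (-4 + 7*32**2))*(1526 + 35*(-21 + 29)) = (1145/3113 + (-4 + 7*1024))*(1526 + 35*8) = (1145*(1/3113) + (-4 + 7168))*(1526 + 280) = (1145/3113 + 7164)*1806 = (22302677/3113)*1806 = 40278634662/3113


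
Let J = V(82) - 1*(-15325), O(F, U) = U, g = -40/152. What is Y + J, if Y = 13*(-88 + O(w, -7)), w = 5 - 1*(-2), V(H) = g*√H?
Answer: 14090 - 5*√82/19 ≈ 14088.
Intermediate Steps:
g = -5/19 (g = -40*1/152 = -5/19 ≈ -0.26316)
V(H) = -5*√H/19
w = 7 (w = 5 + 2 = 7)
J = 15325 - 5*√82/19 (J = -5*√82/19 - 1*(-15325) = -5*√82/19 + 15325 = 15325 - 5*√82/19 ≈ 15323.)
Y = -1235 (Y = 13*(-88 - 7) = 13*(-95) = -1235)
Y + J = -1235 + (15325 - 5*√82/19) = 14090 - 5*√82/19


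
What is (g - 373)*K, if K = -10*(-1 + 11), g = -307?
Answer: 68000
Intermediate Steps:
K = -100 (K = -10*10 = -100)
(g - 373)*K = (-307 - 373)*(-100) = -680*(-100) = 68000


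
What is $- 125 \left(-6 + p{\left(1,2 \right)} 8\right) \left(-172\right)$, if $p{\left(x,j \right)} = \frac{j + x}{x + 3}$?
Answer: $0$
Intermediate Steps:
$p{\left(x,j \right)} = \frac{j + x}{3 + x}$
$- 125 \left(-6 + p{\left(1,2 \right)} 8\right) \left(-172\right) = - 125 \left(-6 + \frac{2 + 1}{3 + 1} \cdot 8\right) \left(-172\right) = - 125 \left(-6 + \frac{1}{4} \cdot 3 \cdot 8\right) \left(-172\right) = - 125 \left(-6 + \frac{3}{4} \cdot 8\right) \left(-172\right) = - 125 \left(-6 + 6\right) \left(-172\right) = \left(-125\right) 0 \left(-172\right) = 0 \left(-172\right) = 0$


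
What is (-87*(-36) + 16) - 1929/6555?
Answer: 6877737/2185 ≈ 3147.7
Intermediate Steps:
(-87*(-36) + 16) - 1929/6555 = (3132 + 16) - 1929*1/6555 = 3148 - 643/2185 = 6877737/2185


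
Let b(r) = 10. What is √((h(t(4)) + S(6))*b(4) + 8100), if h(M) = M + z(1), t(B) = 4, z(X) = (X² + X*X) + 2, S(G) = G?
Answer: 4*√515 ≈ 90.774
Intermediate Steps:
z(X) = 2 + 2*X² (z(X) = (X² + X²) + 2 = 2*X² + 2 = 2 + 2*X²)
h(M) = 4 + M (h(M) = M + (2 + 2*1²) = M + (2 + 2*1) = M + (2 + 2) = M + 4 = 4 + M)
√((h(t(4)) + S(6))*b(4) + 8100) = √(((4 + 4) + 6)*10 + 8100) = √((8 + 6)*10 + 8100) = √(14*10 + 8100) = √(140 + 8100) = √8240 = 4*√515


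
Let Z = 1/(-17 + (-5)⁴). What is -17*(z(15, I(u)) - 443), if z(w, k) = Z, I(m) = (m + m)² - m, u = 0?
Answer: 4578831/608 ≈ 7531.0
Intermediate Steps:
Z = 1/608 (Z = 1/(-17 + 625) = 1/608 ≈ 0.0016447)
I(m) = -m + 4*m² (I(m) = (2*m)² - m = 4*m² - m = -m + 4*m²)
z(w, k) = 1/608
-17*(z(15, I(u)) - 443) = -17*(1/608 - 443) = -17*(-269343/608) = 4578831/608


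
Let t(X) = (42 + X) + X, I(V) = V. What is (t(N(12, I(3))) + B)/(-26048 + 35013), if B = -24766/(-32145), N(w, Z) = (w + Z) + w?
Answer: 3110686/288179925 ≈ 0.010794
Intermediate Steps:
N(w, Z) = Z + 2*w (N(w, Z) = (Z + w) + w = Z + 2*w)
t(X) = 42 + 2*X
B = 24766/32145 (B = -24766*(-1/32145) = 24766/32145 ≈ 0.77045)
(t(N(12, I(3))) + B)/(-26048 + 35013) = ((42 + 2*(3 + 2*12)) + 24766/32145)/(-26048 + 35013) = ((42 + 2*(3 + 24)) + 24766/32145)/8965 = ((42 + 2*27) + 24766/32145)*(1/8965) = ((42 + 54) + 24766/32145)*(1/8965) = (96 + 24766/32145)*(1/8965) = (3110686/32145)*(1/8965) = 3110686/288179925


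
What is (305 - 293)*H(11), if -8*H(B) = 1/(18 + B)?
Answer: -3/58 ≈ -0.051724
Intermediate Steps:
H(B) = -1/(8*(18 + B))
(305 - 293)*H(11) = (305 - 293)*(-1/(144 + 8*11)) = 12*(-1/(144 + 88)) = 12*(-1/232) = -3/58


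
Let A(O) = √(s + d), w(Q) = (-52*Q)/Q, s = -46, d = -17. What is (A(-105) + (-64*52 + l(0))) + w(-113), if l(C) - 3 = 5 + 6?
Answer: -3366 + 3*I*√7 ≈ -3366.0 + 7.9373*I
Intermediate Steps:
w(Q) = -52
A(O) = 3*I*√7 (A(O) = √(-46 - 17) = √(-63) = 3*I*√7)
l(C) = 14 (l(C) = 3 + (5 + 6) = 3 + 11 = 14)
(A(-105) + (-64*52 + l(0))) + w(-113) = (3*I*√7 + (-64*52 + 14)) - 52 = (3*I*√7 + (-3328 + 14)) - 52 = (3*I*√7 - 3314) - 52 = (-3314 + 3*I*√7) - 52 = -3366 + 3*I*√7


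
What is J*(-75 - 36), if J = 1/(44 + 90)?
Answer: -111/134 ≈ -0.82836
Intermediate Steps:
J = 1/134 ≈ 0.0074627
J*(-75 - 36) = (-75 - 36)/134 = (1/134)*(-111) = -111/134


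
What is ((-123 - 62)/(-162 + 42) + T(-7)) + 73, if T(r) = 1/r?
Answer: 12499/168 ≈ 74.399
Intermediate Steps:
((-123 - 62)/(-162 + 42) + T(-7)) + 73 = ((-123 - 62)/(-162 + 42) + 1/(-7)) + 73 = (-185/(-120) - 1/7) + 73 = (-185*(-1/120) - 1/7) + 73 = (37/24 - 1/7) + 73 = 235/168 + 73 = 12499/168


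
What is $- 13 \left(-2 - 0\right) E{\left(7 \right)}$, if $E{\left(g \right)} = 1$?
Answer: $26$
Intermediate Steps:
$- 13 \left(-2 - 0\right) E{\left(7 \right)} = - 13 \left(-2 - 0\right) 1 = - 13 \left(-2 + 0\right) 1 = \left(-13\right) \left(-2\right) 1 = 26 \cdot 1 = 26$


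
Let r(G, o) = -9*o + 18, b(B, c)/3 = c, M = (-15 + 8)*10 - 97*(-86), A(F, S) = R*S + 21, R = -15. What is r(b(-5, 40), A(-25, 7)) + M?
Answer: 9046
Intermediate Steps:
A(F, S) = 21 - 15*S (A(F, S) = -15*S + 21 = 21 - 15*S)
M = 8272 (M = -7*10 + 8342 = -70 + 8342 = 8272)
b(B, c) = 3*c
r(G, o) = 18 - 9*o
r(b(-5, 40), A(-25, 7)) + M = (18 - 9*(21 - 15*7)) + 8272 = (18 - 9*(21 - 105)) + 8272 = (18 - 9*(-84)) + 8272 = (18 + 756) + 8272 = 774 + 8272 = 9046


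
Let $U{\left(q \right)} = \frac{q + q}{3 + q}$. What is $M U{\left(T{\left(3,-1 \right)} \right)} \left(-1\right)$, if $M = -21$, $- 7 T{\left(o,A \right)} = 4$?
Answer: $- \frac{168}{17} \approx -9.8824$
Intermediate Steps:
$T{\left(o,A \right)} = - \frac{4}{7}$ ($T{\left(o,A \right)} = \left(- \frac{1}{7}\right) 4 = - \frac{4}{7}$)
$U{\left(q \right)} = \frac{2 q}{3 + q}$
$M U{\left(T{\left(3,-1 \right)} \right)} \left(-1\right) = - 21 \cdot 2 \left(- \frac{4}{7}\right) \frac{1}{3 - \frac{4}{7}} \left(-1\right) = - 21 \cdot 2 \left(- \frac{4}{7}\right) \frac{1}{\frac{17}{7}} \left(-1\right) = - 21 \cdot 2 \left(- \frac{4}{7}\right) \frac{7}{17} \left(-1\right) = \left(-21\right) \left(- \frac{8}{17}\right) \left(-1\right) = \frac{168}{17} \left(-1\right) = - \frac{168}{17}$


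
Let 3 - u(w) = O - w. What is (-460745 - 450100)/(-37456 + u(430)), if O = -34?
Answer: 910845/36989 ≈ 24.625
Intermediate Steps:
u(w) = 37 + w (u(w) = 3 - (-34 - w) = 3 + (34 + w) = 37 + w)
(-460745 - 450100)/(-37456 + u(430)) = (-460745 - 450100)/(-37456 + (37 + 430)) = -910845/(-37456 + 467) = -910845/(-36989) = -910845*(-1/36989) = 910845/36989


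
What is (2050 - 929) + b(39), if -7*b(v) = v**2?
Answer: 6326/7 ≈ 903.71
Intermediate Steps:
b(v) = -v**2/7
(2050 - 929) + b(39) = (2050 - 929) - 1/7*39**2 = 1121 - 1/7*1521 = 1121 - 1521/7 = 6326/7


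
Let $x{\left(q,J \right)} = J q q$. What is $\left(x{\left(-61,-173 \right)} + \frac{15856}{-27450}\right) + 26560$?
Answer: $- \frac{8470707353}{13725} \approx -6.1717 \cdot 10^{5}$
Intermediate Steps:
$x{\left(q,J \right)} = J q^{2}$
$\left(x{\left(-61,-173 \right)} + \frac{15856}{-27450}\right) + 26560 = \left(- 173 \left(-61\right)^{2} + \frac{15856}{-27450}\right) + 26560 = \left(\left(-173\right) 3721 + 15856 \left(- \frac{1}{27450}\right)\right) + 26560 = \left(-643733 - \frac{7928}{13725}\right) + 26560 = - \frac{8835243353}{13725} + 26560 = - \frac{8470707353}{13725}$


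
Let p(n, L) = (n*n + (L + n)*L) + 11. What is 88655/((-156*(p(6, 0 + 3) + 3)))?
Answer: -12665/1716 ≈ -7.3805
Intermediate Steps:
p(n, L) = 11 + n² + L*(L + n) (p(n, L) = (n² + L*(L + n)) + 11 = 11 + n² + L*(L + n))
88655/((-156*(p(6, 0 + 3) + 3))) = 88655/((-156*((11 + (0 + 3)² + 6² + (0 + 3)*6) + 3))) = 88655/((-156*((11 + 3² + 36 + 3*6) + 3))) = 88655/((-156*((11 + 9 + 36 + 18) + 3))) = 88655/((-156*(74 + 3))) = 88655/((-156*77)) = 88655/(-12012) = 88655*(-1/12012) = -12665/1716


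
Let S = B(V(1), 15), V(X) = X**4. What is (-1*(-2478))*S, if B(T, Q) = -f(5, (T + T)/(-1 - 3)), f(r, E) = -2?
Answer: 4956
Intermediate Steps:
B(T, Q) = 2 (B(T, Q) = -1*(-2) = 2)
S = 2
(-1*(-2478))*S = -1*(-2478)*2 = 2478*2 = 4956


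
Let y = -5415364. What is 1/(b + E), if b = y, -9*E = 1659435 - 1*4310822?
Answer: -9/46086889 ≈ -1.9528e-7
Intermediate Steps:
E = 2651387/9 (E = -(1659435 - 1*4310822)/9 = -(1659435 - 4310822)/9 = -1/9*(-2651387) = 2651387/9 ≈ 2.9460e+5)
b = -5415364
1/(b + E) = 1/(-5415364 + 2651387/9) = 1/(-46086889/9) = -9/46086889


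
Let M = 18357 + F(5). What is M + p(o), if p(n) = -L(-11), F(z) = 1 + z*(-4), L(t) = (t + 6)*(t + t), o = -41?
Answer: 18228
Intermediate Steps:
L(t) = 2*t*(6 + t) (L(t) = (6 + t)*(2*t) = 2*t*(6 + t))
F(z) = 1 - 4*z
p(n) = -110 (p(n) = -2*(-11)*(6 - 11) = -2*(-11)*(-5) = -1*110 = -110)
M = 18338 (M = 18357 + (1 - 4*5) = 18357 + (1 - 20) = 18357 - 19 = 18338)
M + p(o) = 18338 - 110 = 18228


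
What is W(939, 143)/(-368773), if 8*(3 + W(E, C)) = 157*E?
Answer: -147399/2950184 ≈ -0.049963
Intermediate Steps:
W(E, C) = -3 + 157*E/8 (W(E, C) = -3 + (157*E)/8 = -3 + 157*E/8)
W(939, 143)/(-368773) = (-3 + (157/8)*939)/(-368773) = (-3 + 147423/8)*(-1/368773) = (147399/8)*(-1/368773) = -147399/2950184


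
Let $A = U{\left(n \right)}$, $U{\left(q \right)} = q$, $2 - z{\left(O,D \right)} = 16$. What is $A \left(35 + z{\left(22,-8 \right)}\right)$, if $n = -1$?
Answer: $-21$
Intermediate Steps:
$z{\left(O,D \right)} = -14$ ($z{\left(O,D \right)} = 2 - 16 = -14$)
$A = -1$
$A \left(35 + z{\left(22,-8 \right)}\right) = - (35 - 14) = \left(-1\right) 21 = -21$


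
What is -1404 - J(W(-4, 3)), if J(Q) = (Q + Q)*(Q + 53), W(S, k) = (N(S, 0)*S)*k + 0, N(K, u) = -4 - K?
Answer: -1404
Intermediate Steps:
W(S, k) = S*k*(-4 - S) (W(S, k) = ((-4 - S)*S)*k + 0 = (S*(-4 - S))*k + 0 = S*k*(-4 - S) + 0 = S*k*(-4 - S))
J(Q) = 2*Q*(53 + Q) (J(Q) = (2*Q)*(53 + Q) = 2*Q*(53 + Q))
-1404 - J(W(-4, 3)) = -1404 - 2*(-1*(-4)*3*(4 - 4))*(53 - 1*(-4)*3*(4 - 4)) = -1404 - 2*(-1*(-4)*3*0)*(53 - 1*(-4)*3*0) = -1404 - 2*0*(53 + 0) = -1404 - 2*0*53 = -1404 - 1*0 = -1404 + 0 = -1404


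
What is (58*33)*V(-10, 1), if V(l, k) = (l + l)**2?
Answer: 765600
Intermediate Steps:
V(l, k) = 4*l**2 (V(l, k) = (2*l)**2 = 4*l**2)
(58*33)*V(-10, 1) = (58*33)*(4*(-10)**2) = 1914*(4*100) = 1914*400 = 765600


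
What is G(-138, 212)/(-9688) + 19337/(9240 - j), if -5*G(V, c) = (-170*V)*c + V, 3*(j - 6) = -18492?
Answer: 19379205079/186469780 ≈ 103.93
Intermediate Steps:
j = -6158 (j = 6 + (⅓)*(-18492) = 6 - 6164 = -6158)
G(V, c) = -V/5 + 34*V*c (G(V, c) = -((-170*V)*c + V)/5 = -(-170*V*c + V)/5 = -(V - 170*V*c)/5 = -V/5 + 34*V*c)
G(-138, 212)/(-9688) + 19337/(9240 - j) = ((⅕)*(-138)*(-1 + 170*212))/(-9688) + 19337/(9240 - 1*(-6158)) = ((⅕)*(-138)*(-1 + 36040))*(-1/9688) + 19337/(9240 + 6158) = ((⅕)*(-138)*36039)*(-1/9688) + 19337/15398 = -4973382/5*(-1/9688) + 19337*(1/15398) = 2486691/24220 + 19337/15398 = 19379205079/186469780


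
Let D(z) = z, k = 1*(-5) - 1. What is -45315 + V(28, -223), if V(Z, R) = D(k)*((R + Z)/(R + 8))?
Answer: -1948779/43 ≈ -45320.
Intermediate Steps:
k = -6 (k = -5 - 1 = -6)
V(Z, R) = -6*(R + Z)/(8 + R) (V(Z, R) = -6*(R + Z)/(R + 8) = -6*(R + Z)/(8 + R))
-45315 + V(28, -223) = -45315 + 6*(-1*(-223) - 1*28)/(8 - 223) = -45315 + 6*(223 - 28)/(-215) = -45315 + 6*(-1/215)*195 = -45315 - 234/43 = -1948779/43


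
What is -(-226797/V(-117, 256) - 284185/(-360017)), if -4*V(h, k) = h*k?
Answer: 26507599423/898602432 ≈ 29.499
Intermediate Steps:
V(h, k) = -h*k/4
-(-226797/V(-117, 256) - 284185/(-360017)) = -(-226797/((-¼*(-117)*256)) - 284185/(-360017)) = -(-226797/7488 - 284185*(-1/360017)) = -(-226797*1/7488 + 284185/360017) = -(-75599/2496 + 284185/360017) = -1*(-26507599423/898602432) = 26507599423/898602432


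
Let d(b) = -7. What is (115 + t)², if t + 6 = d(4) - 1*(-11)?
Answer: 12769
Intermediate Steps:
t = -2 (t = -6 + (-7 - 1*(-11)) = -6 + (-7 + 11) = -6 + 4 = -2)
(115 + t)² = (115 - 2)² = 113² = 12769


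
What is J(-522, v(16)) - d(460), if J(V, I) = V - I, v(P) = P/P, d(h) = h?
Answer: -983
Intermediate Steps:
v(P) = 1
J(-522, v(16)) - d(460) = (-522 - 1*1) - 1*460 = (-522 - 1) - 460 = -523 - 460 = -983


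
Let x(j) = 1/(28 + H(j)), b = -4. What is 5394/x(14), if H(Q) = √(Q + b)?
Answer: 151032 + 5394*√10 ≈ 1.6809e+5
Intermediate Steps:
H(Q) = √(-4 + Q) (H(Q) = √(Q - 4) = √(-4 + Q))
x(j) = 1/(28 + √(-4 + j))
5394/x(14) = 5394/(1/(28 + √(-4 + 14))) = 5394/(1/(28 + √10)) = 5394*(28 + √10) = 151032 + 5394*√10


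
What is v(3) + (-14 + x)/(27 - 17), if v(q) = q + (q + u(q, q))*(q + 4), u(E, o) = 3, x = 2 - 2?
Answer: 218/5 ≈ 43.600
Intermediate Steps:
x = 0
v(q) = q + (3 + q)*(4 + q) (v(q) = q + (q + 3)*(q + 4) = q + (3 + q)*(4 + q))
v(3) + (-14 + x)/(27 - 17) = (12 + 3**2 + 8*3) + (-14 + 0)/(27 - 17) = (12 + 9 + 24) - 14/10 = 45 + (1/10)*(-14) = 45 - 7/5 = 218/5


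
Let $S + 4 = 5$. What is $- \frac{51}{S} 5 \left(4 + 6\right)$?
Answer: $-2550$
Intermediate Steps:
$S = 1$ ($S = -4 + 5 = 1$)
$- \frac{51}{S} 5 \left(4 + 6\right) = - \frac{51}{1} \cdot 5 \left(4 + 6\right) = \left(-51\right) 1 \cdot 5 \cdot 10 = \left(-51\right) 50 = -2550$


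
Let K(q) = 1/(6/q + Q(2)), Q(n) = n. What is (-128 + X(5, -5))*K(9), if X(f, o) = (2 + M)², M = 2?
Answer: -42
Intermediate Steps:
K(q) = 1/(2 + 6/q) (K(q) = 1/(6/q + 2) = 1/(2 + 6/q))
X(f, o) = 16 (X(f, o) = (2 + 2)² = 4² = 16)
(-128 + X(5, -5))*K(9) = (-128 + 16)*((½)*9/(3 + 9)) = -56*9/12 = -112*3/8 = -42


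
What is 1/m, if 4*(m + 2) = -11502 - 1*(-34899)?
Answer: 4/23389 ≈ 0.00017102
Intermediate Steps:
m = 23389/4 (m = -2 + (-11502 - 1*(-34899))/4 = -2 + (-11502 + 34899)/4 = -2 + (¼)*23397 = -2 + 23397/4 = 23389/4 ≈ 5847.3)
1/m = 1/(23389/4) = 4/23389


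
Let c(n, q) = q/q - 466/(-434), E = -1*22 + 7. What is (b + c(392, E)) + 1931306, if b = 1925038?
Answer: 836827098/217 ≈ 3.8563e+6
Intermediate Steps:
E = -15 (E = -22 + 7 = -15)
c(n, q) = 450/217 (c(n, q) = 1 - 466*(-1/434) = 1 + 233/217 = 450/217)
(b + c(392, E)) + 1931306 = (1925038 + 450/217) + 1931306 = 417733696/217 + 1931306 = 836827098/217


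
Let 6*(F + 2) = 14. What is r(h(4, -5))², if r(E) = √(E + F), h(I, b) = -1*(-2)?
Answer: 7/3 ≈ 2.3333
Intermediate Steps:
F = ⅓ (F = -2 + (⅙)*14 = -2 + 7/3 = ⅓ ≈ 0.33333)
h(I, b) = 2
r(E) = √(⅓ + E) (r(E) = √(E + ⅓) = √(⅓ + E))
r(h(4, -5))² = (√(3 + 9*2)/3)² = (√(3 + 18)/3)² = (√21/3)² = 7/3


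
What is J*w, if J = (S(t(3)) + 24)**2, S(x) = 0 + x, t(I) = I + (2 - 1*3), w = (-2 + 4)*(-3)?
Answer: -4056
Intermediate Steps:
w = -6 (w = 2*(-3) = -6)
t(I) = -1 + I (t(I) = I + (2 - 3) = I - 1 = -1 + I)
S(x) = x
J = 676 (J = ((-1 + 3) + 24)**2 = (2 + 24)**2 = 26**2 = 676)
J*w = 676*(-6) = -4056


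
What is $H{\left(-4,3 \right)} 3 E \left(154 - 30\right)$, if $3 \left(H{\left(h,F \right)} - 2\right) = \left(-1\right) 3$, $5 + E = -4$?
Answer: $-3348$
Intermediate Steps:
$E = -9$ ($E = -5 - 4 = -9$)
$H{\left(h,F \right)} = 1$ ($H{\left(h,F \right)} = 2 + \frac{\left(-1\right) 3}{3} = 2 + \frac{1}{3} \left(-3\right) = 2 - 1 = 1$)
$H{\left(-4,3 \right)} 3 E \left(154 - 30\right) = 1 \cdot 3 \left(-9\right) \left(154 - 30\right) = 3 \left(-9\right) \left(154 - 30\right) = - 27 \left(154 - 30\right) = \left(-27\right) 124 = -3348$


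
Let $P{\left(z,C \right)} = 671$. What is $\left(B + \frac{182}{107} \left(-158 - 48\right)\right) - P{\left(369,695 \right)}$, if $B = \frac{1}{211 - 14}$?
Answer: $- \frac{21529826}{21079} \approx -1021.4$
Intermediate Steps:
$B = \frac{1}{197} \approx 0.0050761$
$\left(B + \frac{182}{107} \left(-158 - 48\right)\right) - P{\left(369,695 \right)} = \left(\frac{1}{197} + \frac{182}{107} \left(-158 - 48\right)\right) - 671 = \left(\frac{1}{197} + 182 \cdot \frac{1}{107} \left(-158 - 48\right)\right) - 671 = \left(\frac{1}{197} + \frac{182}{107} \left(-206\right)\right) - 671 = \left(\frac{1}{197} - \frac{37492}{107}\right) - 671 = - \frac{7385817}{21079} - 671 = - \frac{21529826}{21079}$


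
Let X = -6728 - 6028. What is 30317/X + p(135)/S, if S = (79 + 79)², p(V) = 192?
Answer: -188596109/79610196 ≈ -2.3690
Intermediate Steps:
X = -12756
S = 24964 (S = 158² = 24964)
30317/X + p(135)/S = 30317/(-12756) + 192/24964 = 30317*(-1/12756) + 192*(1/24964) = -30317/12756 + 48/6241 = -188596109/79610196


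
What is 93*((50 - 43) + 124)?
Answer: 12183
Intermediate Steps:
93*((50 - 43) + 124) = 93*(7 + 124) = 93*131 = 12183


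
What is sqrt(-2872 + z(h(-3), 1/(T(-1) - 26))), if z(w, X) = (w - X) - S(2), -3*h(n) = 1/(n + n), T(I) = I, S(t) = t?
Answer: I*sqrt(931146)/18 ≈ 53.609*I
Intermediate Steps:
h(n) = -1/(6*n) (h(n) = -1/(3*(n + n)) = -1/(2*n)/3 = -1/(6*n))
z(w, X) = -2 + w - X (z(w, X) = (w - X) - 1*2 = (w - X) - 2 = -2 + w - X)
sqrt(-2872 + z(h(-3), 1/(T(-1) - 26))) = sqrt(-2872 + (-2 - 1/6/(-3) - 1/(-1 - 26))) = sqrt(-2872 + (-2 - 1/6*(-1/3) - 1/(-27))) = sqrt(-2872 + (-2 + 1/18 - 1*(-1/27))) = sqrt(-2872 + (-2 + 1/18 + 1/27)) = sqrt(-2872 - 103/54) = sqrt(-155191/54) = I*sqrt(931146)/18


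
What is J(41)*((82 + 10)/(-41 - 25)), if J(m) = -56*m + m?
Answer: 9430/3 ≈ 3143.3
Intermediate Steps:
J(m) = -55*m
J(41)*((82 + 10)/(-41 - 25)) = (-55*41)*((82 + 10)/(-41 - 25)) = -207460/(-66) = -207460*(-1)/66 = -2255*(-46/33) = 9430/3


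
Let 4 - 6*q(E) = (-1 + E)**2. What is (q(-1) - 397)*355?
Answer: -140935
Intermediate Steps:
q(E) = 2/3 - (-1 + E)**2/6
(q(-1) - 397)*355 = ((2/3 - (-1 - 1)**2/6) - 397)*355 = ((2/3 - 1/6*(-2)**2) - 397)*355 = ((2/3 - 1/6*4) - 397)*355 = ((2/3 - 2/3) - 397)*355 = (0 - 397)*355 = -397*355 = -140935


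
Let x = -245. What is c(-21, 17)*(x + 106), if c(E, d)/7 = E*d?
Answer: 347361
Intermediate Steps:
c(E, d) = 7*E*d (c(E, d) = 7*(E*d) = 7*E*d)
c(-21, 17)*(x + 106) = (7*(-21)*17)*(-245 + 106) = -2499*(-139) = 347361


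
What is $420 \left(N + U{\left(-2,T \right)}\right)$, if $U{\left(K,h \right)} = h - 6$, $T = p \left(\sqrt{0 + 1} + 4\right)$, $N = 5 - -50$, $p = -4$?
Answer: $12180$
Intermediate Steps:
$N = 55$ ($N = 5 + 50 = 55$)
$T = -20$ ($T = - 4 \left(\sqrt{0 + 1} + 4\right) = - 4 \left(\sqrt{1} + 4\right) = - 4 \left(1 + 4\right) = \left(-4\right) 5 = -20$)
$U{\left(K,h \right)} = -6 + h$
$420 \left(N + U{\left(-2,T \right)}\right) = 420 \left(55 - 26\right) = 420 \cdot 29 = 12180$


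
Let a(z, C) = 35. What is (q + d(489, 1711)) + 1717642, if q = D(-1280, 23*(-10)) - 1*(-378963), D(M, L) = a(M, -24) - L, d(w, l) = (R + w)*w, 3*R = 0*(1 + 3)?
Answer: 2335991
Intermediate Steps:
R = 0 (R = (0*(1 + 3))/3 = (0*4)/3 = (1/3)*0 = 0)
d(w, l) = w**2 (d(w, l) = (0 + w)*w = w*w = w**2)
D(M, L) = 35 - L
q = 379228 (q = (35 - 23*(-10)) - 1*(-378963) = (35 - 1*(-230)) + 378963 = (35 + 230) + 378963 = 265 + 378963 = 379228)
(q + d(489, 1711)) + 1717642 = (379228 + 489**2) + 1717642 = (379228 + 239121) + 1717642 = 618349 + 1717642 = 2335991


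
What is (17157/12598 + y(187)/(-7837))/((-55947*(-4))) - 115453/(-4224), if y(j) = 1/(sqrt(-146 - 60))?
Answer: 13562272817735/496193495424 + I*sqrt(206)/361288270536 ≈ 27.333 + 3.9726e-11*I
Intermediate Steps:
y(j) = -I*sqrt(206)/206 (y(j) = 1/(sqrt(-206)) = 1/(I*sqrt(206)) = -I*sqrt(206)/206)
(17157/12598 + y(187)/(-7837))/((-55947*(-4))) - 115453/(-4224) = (17157/12598 - I*sqrt(206)/206/(-7837))/((-55947*(-4))) - 115453/(-4224) = (17157*(1/12598) - I*sqrt(206)/206*(-1/7837))/223788 - 115453*(-1/4224) = (17157/12598 + I*sqrt(206)/1614422)*(1/223788) + 115453/4224 = (5719/939760408 + I*sqrt(206)/361288270536) + 115453/4224 = 13562272817735/496193495424 + I*sqrt(206)/361288270536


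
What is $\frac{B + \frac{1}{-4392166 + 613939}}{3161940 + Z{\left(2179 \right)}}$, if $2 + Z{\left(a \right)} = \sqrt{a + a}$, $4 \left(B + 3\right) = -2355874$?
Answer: $- \frac{7036159523789144047}{37774154033978015322} + \frac{4450536047063 \sqrt{4358}}{75548308067956030644} \approx -0.18627$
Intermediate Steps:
$B = - \frac{1177943}{2}$ ($B = -3 + \frac{1}{4} \left(-2355874\right) = -3 - \frac{1177937}{2} = - \frac{1177943}{2} \approx -5.8897 \cdot 10^{5}$)
$Z{\left(a \right)} = -2 + \sqrt{2} \sqrt{a}$ ($Z{\left(a \right)} = -2 + \sqrt{a + a} = -2 + \sqrt{2 a} = -2 + \sqrt{2} \sqrt{a}$)
$\frac{B + \frac{1}{-4392166 + 613939}}{3161940 + Z{\left(2179 \right)}} = \frac{- \frac{1177943}{2} + \frac{1}{-4392166 + 613939}}{3161940 - \left(2 - \sqrt{2} \sqrt{2179}\right)} = \frac{- \frac{1177943}{2} + \frac{1}{-3778227}}{3161940 - \left(2 - \sqrt{4358}\right)} = \frac{- \frac{1177943}{2} - \frac{1}{3778227}}{3161938 + \sqrt{4358}} = - \frac{4450536047063}{7556454 \left(3161938 + \sqrt{4358}\right)}$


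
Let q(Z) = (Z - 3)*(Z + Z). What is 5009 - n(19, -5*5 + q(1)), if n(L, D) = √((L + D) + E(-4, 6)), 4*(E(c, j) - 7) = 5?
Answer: 5009 - I*√7/2 ≈ 5009.0 - 1.3229*I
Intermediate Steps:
E(c, j) = 33/4 (E(c, j) = 7 + (¼)*5 = 7 + 5/4 = 33/4)
q(Z) = 2*Z*(-3 + Z) (q(Z) = (-3 + Z)*(2*Z) = 2*Z*(-3 + Z))
n(L, D) = √(33/4 + D + L) (n(L, D) = √((L + D) + 33/4) = √((D + L) + 33/4) = √(33/4 + D + L))
5009 - n(19, -5*5 + q(1)) = 5009 - √(33 + 4*(-5*5 + 2*1*(-3 + 1)) + 4*19)/2 = 5009 - √(33 + 4*(-25 + 2*1*(-2)) + 76)/2 = 5009 - √(33 + 4*(-25 - 4) + 76)/2 = 5009 - √(33 + 4*(-29) + 76)/2 = 5009 - √(33 - 116 + 76)/2 = 5009 - √(-7)/2 = 5009 - I*√7/2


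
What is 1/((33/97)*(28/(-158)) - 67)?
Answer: -7663/513883 ≈ -0.014912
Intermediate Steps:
1/((33/97)*(28/(-158)) - 67) = 1/((33*(1/97))*(28*(-1/158)) - 67) = 1/((33/97)*(-14/79) - 67) = 1/(-462/7663 - 67) = 1/(-513883/7663) = -7663/513883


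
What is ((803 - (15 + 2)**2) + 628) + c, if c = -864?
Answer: 278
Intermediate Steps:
((803 - (15 + 2)**2) + 628) + c = ((803 - (15 + 2)**2) + 628) - 864 = ((803 - 1*17**2) + 628) - 864 = ((803 - 1*289) + 628) - 864 = ((803 - 289) + 628) - 864 = (514 + 628) - 864 = 1142 - 864 = 278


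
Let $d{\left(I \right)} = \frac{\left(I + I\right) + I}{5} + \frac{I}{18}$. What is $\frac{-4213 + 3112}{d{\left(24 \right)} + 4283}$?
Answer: $- \frac{16515}{64481} \approx -0.25612$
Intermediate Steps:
$d{\left(I \right)} = \frac{59 I}{90}$ ($d{\left(I \right)} = \left(2 I + I\right) \frac{1}{5} + I \frac{1}{18} = 3 I \frac{1}{5} + \frac{I}{18} = \frac{3 I}{5} + \frac{I}{18} = \frac{59 I}{90}$)
$\frac{-4213 + 3112}{d{\left(24 \right)} + 4283} = \frac{-4213 + 3112}{\frac{59}{90} \cdot 24 + 4283} = - \frac{1101}{\frac{236}{15} + 4283} = - \frac{1101}{\frac{64481}{15}} = \left(-1101\right) \frac{15}{64481} = - \frac{16515}{64481}$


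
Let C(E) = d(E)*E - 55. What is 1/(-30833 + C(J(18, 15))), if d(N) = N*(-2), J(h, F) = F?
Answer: -1/31338 ≈ -3.1910e-5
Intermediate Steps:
d(N) = -2*N
C(E) = -55 - 2*E² (C(E) = (-2*E)*E - 55 = -2*E² - 55 = -55 - 2*E²)
1/(-30833 + C(J(18, 15))) = 1/(-30833 + (-55 - 2*15²)) = 1/(-30833 + (-55 - 2*225)) = 1/(-30833 + (-55 - 450)) = 1/(-30833 - 505) = 1/(-31338) = -1/31338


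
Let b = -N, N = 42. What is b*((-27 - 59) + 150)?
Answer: -2688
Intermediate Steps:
b = -42 (b = -1*42 = -42)
b*((-27 - 59) + 150) = -42*((-27 - 59) + 150) = -42*(-86 + 150) = -42*64 = -2688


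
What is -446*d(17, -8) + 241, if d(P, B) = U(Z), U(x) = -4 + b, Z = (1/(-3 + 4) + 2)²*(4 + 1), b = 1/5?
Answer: 9679/5 ≈ 1935.8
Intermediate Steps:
b = ⅕ ≈ 0.20000
Z = 45 (Z = (1/1 + 2)²*5 = (1 + 2)²*5 = 3²*5 = 9*5 = 45)
U(x) = -19/5 (U(x) = -4 + ⅕ = -19/5)
d(P, B) = -19/5
-446*d(17, -8) + 241 = -446*(-19/5) + 241 = 8474/5 + 241 = 9679/5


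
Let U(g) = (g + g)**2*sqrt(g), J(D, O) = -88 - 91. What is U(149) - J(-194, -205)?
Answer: 179 + 88804*sqrt(149) ≈ 1.0842e+6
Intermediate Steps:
J(D, O) = -179
U(g) = 4*g**(5/2) (U(g) = (2*g)**2*sqrt(g) = (4*g**2)*sqrt(g) = 4*g**(5/2))
U(149) - J(-194, -205) = 4*149**(5/2) - 1*(-179) = 4*(22201*sqrt(149)) + 179 = 88804*sqrt(149) + 179 = 179 + 88804*sqrt(149)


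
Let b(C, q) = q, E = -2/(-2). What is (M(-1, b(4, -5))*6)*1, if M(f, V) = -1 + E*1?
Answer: 0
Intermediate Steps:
E = 1 (E = -2*(-½) = 1)
M(f, V) = 0 (M(f, V) = -1 + 1*1 = -1 + 1 = 0)
(M(-1, b(4, -5))*6)*1 = (0*6)*1 = 0*1 = 0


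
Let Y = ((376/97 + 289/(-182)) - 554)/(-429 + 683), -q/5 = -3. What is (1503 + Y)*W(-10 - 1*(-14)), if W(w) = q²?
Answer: 1514224446975/4484116 ≈ 3.3769e+5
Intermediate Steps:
q = 15 (q = -5*(-3) = 15)
W(w) = 225 (W(w) = 15² = 225)
Y = -9739917/4484116 (Y = ((376*(1/97) + 289*(-1/182)) - 554)/254 = ((376/97 - 289/182) - 554)*(1/254) = (40399/17654 - 554)*(1/254) = -9739917/17654*1/254 = -9739917/4484116 ≈ -2.1721)
(1503 + Y)*W(-10 - 1*(-14)) = (1503 - 9739917/4484116)*225 = (6729886431/4484116)*225 = 1514224446975/4484116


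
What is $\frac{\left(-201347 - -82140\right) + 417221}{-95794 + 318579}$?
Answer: $\frac{298014}{222785} \approx 1.3377$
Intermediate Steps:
$\frac{\left(-201347 - -82140\right) + 417221}{-95794 + 318579} = \frac{\left(-201347 + 82140\right) + 417221}{222785} = \left(-119207 + 417221\right) \frac{1}{222785} = 298014 \cdot \frac{1}{222785} = \frac{298014}{222785}$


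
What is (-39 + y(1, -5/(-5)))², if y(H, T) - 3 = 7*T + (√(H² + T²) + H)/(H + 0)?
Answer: (-28 + √2)² ≈ 706.80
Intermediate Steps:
y(H, T) = 3 + 7*T + (H + √(H² + T²))/H (y(H, T) = 3 + (7*T + (√(H² + T²) + H)/(H + 0)) = 3 + (7*T + (H + √(H² + T²))/H) = 3 + 7*T + (H + √(H² + T²))/H)
(-39 + y(1, -5/(-5)))² = (-39 + (4 + 7*(-5/(-5)) + √(1² + (-5/(-5))²)/1))² = (-39 + (4 + 7*(-5*(-⅕)) + 1*√(1 + (-5*(-⅕))²)))² = (-39 + (4 + 7*1 + 1*√(1 + 1²)))² = (-39 + (4 + 7 + 1*√(1 + 1)))² = (-39 + (4 + 7 + 1*√2))² = (-39 + (4 + 7 + √2))² = (-39 + (11 + √2))² = (-28 + √2)²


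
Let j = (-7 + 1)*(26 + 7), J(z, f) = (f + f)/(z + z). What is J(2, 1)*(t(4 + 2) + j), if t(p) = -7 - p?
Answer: -211/2 ≈ -105.50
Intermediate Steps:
J(z, f) = f/z (J(z, f) = (2*f)/((2*z)) = (2*f)*(1/(2*z)) = f/z)
j = -198 (j = -6*33 = -198)
J(2, 1)*(t(4 + 2) + j) = (1/2)*((-7 - (4 + 2)) - 198) = (1*(½))*((-7 - 1*6) - 198) = ((-7 - 6) - 198)/2 = (-13 - 198)/2 = (½)*(-211) = -211/2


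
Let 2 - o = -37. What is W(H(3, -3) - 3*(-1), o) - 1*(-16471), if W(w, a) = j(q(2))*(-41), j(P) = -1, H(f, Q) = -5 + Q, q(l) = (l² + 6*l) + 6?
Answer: 16512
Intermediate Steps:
q(l) = 6 + l² + 6*l
o = 39 (o = 2 - 1*(-37) = 2 + 37 = 39)
W(w, a) = 41 (W(w, a) = -1*(-41) = 41)
W(H(3, -3) - 3*(-1), o) - 1*(-16471) = 41 - 1*(-16471) = 41 + 16471 = 16512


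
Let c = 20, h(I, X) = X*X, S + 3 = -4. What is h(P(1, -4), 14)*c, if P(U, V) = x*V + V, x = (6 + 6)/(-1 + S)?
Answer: 3920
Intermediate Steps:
S = -7 (S = -3 - 4 = -7)
x = -3/2 (x = (6 + 6)/(-1 - 7) = 12/(-8) = 12*(-1/8) = -3/2 ≈ -1.5000)
P(U, V) = -V/2 (P(U, V) = -3*V/2 + V = -V/2)
h(I, X) = X**2
h(P(1, -4), 14)*c = 14**2*20 = 196*20 = 3920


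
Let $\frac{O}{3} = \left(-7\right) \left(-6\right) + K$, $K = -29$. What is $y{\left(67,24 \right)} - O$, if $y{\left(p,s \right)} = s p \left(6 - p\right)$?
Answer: $-98127$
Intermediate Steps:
$O = 39$ ($O = 3 \left(\left(-7\right) \left(-6\right) - 29\right) = 3 \left(42 - 29\right) = 3 \cdot 13 = 39$)
$y{\left(p,s \right)} = p s \left(6 - p\right)$
$y{\left(67,24 \right)} - O = 67 \cdot 24 \left(6 - 67\right) - 39 = 67 \cdot 24 \left(-61\right) - 39 = -98088 - 39 = -98127$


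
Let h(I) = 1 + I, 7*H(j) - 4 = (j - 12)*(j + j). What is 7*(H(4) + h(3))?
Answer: -32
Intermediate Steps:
H(j) = 4/7 + 2*j*(-12 + j)/7 (H(j) = 4/7 + ((j - 12)*(j + j))/7 = 4/7 + ((-12 + j)*(2*j))/7 = 4/7 + (2*j*(-12 + j))/7 = 4/7 + 2*j*(-12 + j)/7)
7*(H(4) + h(3)) = 7*((4/7 - 24/7*4 + (2/7)*4**2) + (1 + 3)) = 7*((4/7 - 96/7 + (2/7)*16) + 4) = 7*((4/7 - 96/7 + 32/7) + 4) = 7*(-60/7 + 4) = 7*(-32/7) = -32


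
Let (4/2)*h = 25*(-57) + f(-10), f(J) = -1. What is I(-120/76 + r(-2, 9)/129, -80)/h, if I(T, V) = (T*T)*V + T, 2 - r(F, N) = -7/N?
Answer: 95179118945/346945429953 ≈ 0.27433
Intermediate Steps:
r(F, N) = 2 + 7/N (r(F, N) = 2 - (-7)/N = 2 + 7/N)
h = -713 (h = (25*(-57) - 1)/2 = (-1425 - 1)/2 = (½)*(-1426) = -713)
I(T, V) = T + V*T² (I(T, V) = T²*V + T = V*T² + T = T + V*T²)
I(-120/76 + r(-2, 9)/129, -80)/h = ((-120/76 + (2 + 7/9)/129)*(1 + (-120/76 + (2 + 7/9)/129)*(-80)))/(-713) = ((-120*1/76 + (2 + 7*(⅑))*(1/129))*(1 + (-120*1/76 + (2 + 7*(⅑))*(1/129))*(-80)))*(-1/713) = ((-30/19 + (2 + 7/9)*(1/129))*(1 + (-30/19 + (2 + 7/9)*(1/129))*(-80)))*(-1/713) = ((-30/19 + (25/9)*(1/129))*(1 + (-30/19 + (25/9)*(1/129))*(-80)))*(-1/713) = ((-30/19 + 25/1161)*(1 + (-30/19 + 25/1161)*(-80)))*(-1/713) = -34355*(1 - 34355/22059*(-80))/22059*(-1/713) = -34355*(1 + 2748400/22059)/22059*(-1/713) = -34355/22059*2770459/22059*(-1/713) = -95179118945/486599481*(-1/713) = 95179118945/346945429953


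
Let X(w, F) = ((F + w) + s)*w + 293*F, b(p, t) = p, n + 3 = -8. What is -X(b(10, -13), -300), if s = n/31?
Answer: 2814910/31 ≈ 90804.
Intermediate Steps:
n = -11 (n = -3 - 8 = -11)
s = -11/31 ≈ -0.35484
X(w, F) = 293*F + w*(-11/31 + F + w) (X(w, F) = ((F + w) - 11/31)*w + 293*F = (-11/31 + F + w)*w + 293*F = w*(-11/31 + F + w) + 293*F = 293*F + w*(-11/31 + F + w))
-X(b(10, -13), -300) = -(10² + 293*(-300) - 11/31*10 - 300*10) = -(100 - 87900 - 110/31 - 3000) = -1*(-2814910/31) = 2814910/31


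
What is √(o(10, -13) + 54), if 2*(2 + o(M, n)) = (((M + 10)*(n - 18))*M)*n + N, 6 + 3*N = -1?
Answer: √1452630/6 ≈ 200.88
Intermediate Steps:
N = -7/3 (N = -2 + (⅓)*(-1) = -2 - ⅓ = -7/3 ≈ -2.3333)
o(M, n) = -19/6 + M*n*(-18 + n)*(10 + M)/2 (o(M, n) = -2 + ((((M + 10)*(n - 18))*M)*n - 7/3)/2 = -2 + ((((10 + M)*(-18 + n))*M)*n - 7/3)/2 = -2 + ((((-18 + n)*(10 + M))*M)*n - 7/3)/2 = -2 + ((M*(-18 + n)*(10 + M))*n - 7/3)/2 = -2 + (M*n*(-18 + n)*(10 + M) - 7/3)/2 = -2 + (-7/3 + M*n*(-18 + n)*(10 + M))/2 = -2 + (-7/6 + M*n*(-18 + n)*(10 + M)/2) = -19/6 + M*n*(-18 + n)*(10 + M)/2)
√(o(10, -13) + 54) = √((-19/6 + (½)*10²*(-13)² - 90*10*(-13) - 9*(-13)*10² + 5*10*(-13)²) + 54) = √((-19/6 + (½)*100*169 + 11700 - 9*(-13)*100 + 5*10*169) + 54) = √((-19/6 + 8450 + 11700 + 11700 + 8450) + 54) = √(241781/6 + 54) = √(242105/6) = √1452630/6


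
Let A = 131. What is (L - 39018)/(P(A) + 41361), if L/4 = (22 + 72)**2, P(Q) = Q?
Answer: -167/1886 ≈ -0.088547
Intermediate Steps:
L = 35344 (L = 4*(22 + 72)**2 = 4*94**2 = 4*8836 = 35344)
(L - 39018)/(P(A) + 41361) = (35344 - 39018)/(131 + 41361) = -3674/41492 = -3674*1/41492 = -167/1886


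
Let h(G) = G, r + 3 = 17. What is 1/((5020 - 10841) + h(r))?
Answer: -1/5807 ≈ -0.00017221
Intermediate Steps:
r = 14 (r = -3 + 17 = 14)
1/((5020 - 10841) + h(r)) = 1/((5020 - 10841) + 14) = 1/(-5821 + 14) = 1/(-5807) = -1/5807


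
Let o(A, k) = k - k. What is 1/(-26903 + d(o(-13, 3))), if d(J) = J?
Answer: -1/26903 ≈ -3.7171e-5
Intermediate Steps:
o(A, k) = 0
1/(-26903 + d(o(-13, 3))) = 1/(-26903 + 0) = 1/(-26903) = -1/26903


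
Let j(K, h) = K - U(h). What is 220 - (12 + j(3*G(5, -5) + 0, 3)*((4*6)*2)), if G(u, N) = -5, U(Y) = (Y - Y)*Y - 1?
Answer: 880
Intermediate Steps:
U(Y) = -1 (U(Y) = 0*Y - 1 = 0 - 1 = -1)
j(K, h) = 1 + K (j(K, h) = K - 1*(-1) = K + 1 = 1 + K)
220 - (12 + j(3*G(5, -5) + 0, 3)*((4*6)*2)) = 220 - (12 + (1 + (3*(-5) + 0))*((4*6)*2)) = 220 - (12 + (1 + (-15 + 0))*(24*2)) = 220 - (12 + (1 - 15)*48) = 220 - (12 - 14*48) = 220 - (12 - 672) = 220 - 1*(-660) = 220 + 660 = 880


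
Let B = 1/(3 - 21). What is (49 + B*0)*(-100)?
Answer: -4900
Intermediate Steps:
B = -1/18 (B = 1/(-18) = -1/18 ≈ -0.055556)
(49 + B*0)*(-100) = (49 - 1/18*0)*(-100) = (49 + 0)*(-100) = 49*(-100) = -4900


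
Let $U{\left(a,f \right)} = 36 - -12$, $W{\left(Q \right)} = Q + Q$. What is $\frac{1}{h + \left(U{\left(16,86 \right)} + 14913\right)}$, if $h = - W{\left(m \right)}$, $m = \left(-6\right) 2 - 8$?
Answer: $\frac{1}{15001} \approx 6.6662 \cdot 10^{-5}$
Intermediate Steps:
$m = -20$ ($m = -12 - 8 = -20$)
$W{\left(Q \right)} = 2 Q$
$U{\left(a,f \right)} = 48$ ($U{\left(a,f \right)} = 36 + 12 = 48$)
$h = 40$ ($h = - 2 \left(-20\right) = \left(-1\right) \left(-40\right) = 40$)
$\frac{1}{h + \left(U{\left(16,86 \right)} + 14913\right)} = \frac{1}{40 + \left(48 + 14913\right)} = \frac{1}{40 + 14961} = \frac{1}{15001}$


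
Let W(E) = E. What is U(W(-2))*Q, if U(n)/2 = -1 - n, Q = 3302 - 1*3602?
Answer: -600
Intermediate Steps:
Q = -300 (Q = 3302 - 3602 = -300)
U(n) = -2 - 2*n (U(n) = 2*(-1 - n) = -2 - 2*n)
U(W(-2))*Q = (-2 - 2*(-2))*(-300) = (-2 + 4)*(-300) = 2*(-300) = -600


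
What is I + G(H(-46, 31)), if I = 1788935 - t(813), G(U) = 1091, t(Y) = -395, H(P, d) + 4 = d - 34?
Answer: 1790421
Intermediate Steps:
H(P, d) = -38 + d (H(P, d) = -4 + (d - 34) = -4 + (-34 + d) = -38 + d)
I = 1789330 (I = 1788935 - 1*(-395) = 1788935 + 395 = 1789330)
I + G(H(-46, 31)) = 1789330 + 1091 = 1790421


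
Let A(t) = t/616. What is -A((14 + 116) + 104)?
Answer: -117/308 ≈ -0.37987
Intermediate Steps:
A(t) = t/616 (A(t) = t*(1/616) = t/616)
-A((14 + 116) + 104) = -((14 + 116) + 104)/616 = -(130 + 104)/616 = -234/616 = -1*117/308 = -117/308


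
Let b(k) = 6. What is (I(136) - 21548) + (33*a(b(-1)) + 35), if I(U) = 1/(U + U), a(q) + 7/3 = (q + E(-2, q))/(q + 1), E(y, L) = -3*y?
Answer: -40999641/1904 ≈ -21533.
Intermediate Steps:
a(q) = -7/3 + (6 + q)/(1 + q) (a(q) = -7/3 + (q - 3*(-2))/(q + 1) = -7/3 + (q + 6)/(1 + q) = -7/3 + (6 + q)/(1 + q))
I(U) = 1/(2*U)
(I(136) - 21548) + (33*a(b(-1)) + 35) = ((1/2)/136 - 21548) + (33*((11 - 4*6)/(3*(1 + 6))) + 35) = ((1/2)*(1/136) - 21548) + (33*((1/3)*(11 - 24)/7) + 35) = (1/272 - 21548) + (33*((1/3)*(1/7)*(-13)) + 35) = -5861055/272 + (33*(-13/21) + 35) = -5861055/272 + (-143/7 + 35) = -5861055/272 + 102/7 = -40999641/1904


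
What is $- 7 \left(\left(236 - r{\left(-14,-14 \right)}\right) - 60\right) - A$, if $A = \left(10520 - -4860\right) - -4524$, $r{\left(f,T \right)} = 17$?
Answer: $-21017$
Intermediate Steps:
$A = 19904$ ($A = \left(10520 + 4860\right) + 4524 = 15380 + 4524 = 19904$)
$- 7 \left(\left(236 - r{\left(-14,-14 \right)}\right) - 60\right) - A = - 7 \left(\left(236 - 17\right) - 60\right) - 19904 = - 7 \left(219 - 60\right) - 19904 = \left(-7\right) 159 - 19904 = -1113 - 19904 = -21017$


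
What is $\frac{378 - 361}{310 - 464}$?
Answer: $- \frac{17}{154} \approx -0.11039$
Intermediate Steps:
$\frac{378 - 361}{310 - 464} = \frac{17}{-154} = 17 \left(- \frac{1}{154}\right) = - \frac{17}{154}$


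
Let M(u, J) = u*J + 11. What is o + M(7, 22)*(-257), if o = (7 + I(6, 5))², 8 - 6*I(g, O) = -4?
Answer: -42324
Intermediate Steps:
I(g, O) = 2 (I(g, O) = 4/3 - ⅙*(-4) = 4/3 + ⅔ = 2)
M(u, J) = 11 + J*u (M(u, J) = J*u + 11 = 11 + J*u)
o = 81 (o = (7 + 2)² = 9² = 81)
o + M(7, 22)*(-257) = 81 + (11 + 22*7)*(-257) = 81 + (11 + 154)*(-257) = 81 + 165*(-257) = 81 - 42405 = -42324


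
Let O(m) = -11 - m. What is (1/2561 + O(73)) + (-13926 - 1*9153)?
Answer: -59320442/2561 ≈ -23163.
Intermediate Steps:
(1/2561 + O(73)) + (-13926 - 1*9153) = (1/2561 + (-11 - 1*73)) + (-13926 - 1*9153) = (1/2561 + (-11 - 73)) + (-13926 - 9153) = (1/2561 - 84) - 23079 = -215123/2561 - 23079 = -59320442/2561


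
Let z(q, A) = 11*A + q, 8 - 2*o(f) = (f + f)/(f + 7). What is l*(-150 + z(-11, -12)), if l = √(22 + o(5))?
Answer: -293*√921/6 ≈ -1482.0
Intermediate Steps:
o(f) = 4 - f/(7 + f) (o(f) = 4 - (f + f)/(2*(f + 7)) = 4 - 2*f/(2*(7 + f)) = 4 - f/(7 + f))
z(q, A) = q + 11*A
l = √921/6 (l = √(22 + (28 + 3*5)/(7 + 5)) = √(22 + (28 + 15)/12) = √(22 + (1/12)*43) = √(22 + 43/12) = √(307/12) = √921/6 ≈ 5.0580)
l*(-150 + z(-11, -12)) = (√921/6)*(-150 + (-11 + 11*(-12))) = (√921/6)*(-150 + (-11 - 132)) = (√921/6)*(-150 - 143) = (√921/6)*(-293) = -293*√921/6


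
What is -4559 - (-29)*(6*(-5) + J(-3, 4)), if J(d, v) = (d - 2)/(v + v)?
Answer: -43577/8 ≈ -5447.1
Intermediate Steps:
J(d, v) = (-2 + d)/(2*v) (J(d, v) = (-2 + d)/((2*v)) = (-2 + d)*(1/(2*v)) = (-2 + d)/(2*v))
-4559 - (-29)*(6*(-5) + J(-3, 4)) = -4559 - (-29)*(6*(-5) + (½)*(-2 - 3)/4) = -4559 - (-29)*(-30 + (½)*(¼)*(-5)) = -4559 - (-29)*(-30 - 5/8) = -4559 - (-29)*(-245)/8 = -4559 - 1*7105/8 = -4559 - 7105/8 = -43577/8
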